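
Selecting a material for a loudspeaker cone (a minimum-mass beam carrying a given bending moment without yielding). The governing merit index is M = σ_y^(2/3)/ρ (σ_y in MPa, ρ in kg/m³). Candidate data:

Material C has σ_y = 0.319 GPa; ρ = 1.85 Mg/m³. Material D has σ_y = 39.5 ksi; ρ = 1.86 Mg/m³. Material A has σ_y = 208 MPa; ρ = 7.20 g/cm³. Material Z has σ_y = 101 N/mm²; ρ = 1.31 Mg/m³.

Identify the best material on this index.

material C

In SI units:
  material C: σ_y = 319.0 MPa, ρ = 1850 kg/m³
  material D: σ_y = 272.3 MPa, ρ = 1860 kg/m³
  material A: σ_y = 208.0 MPa, ρ = 7200 kg/m³
  material Z: σ_y = 101.0 MPa, ρ = 1310 kg/m³
  material C: M = 25.2×10⁻³
  material D: M = 22.6×10⁻³
  material Z: M = 16.6×10⁻³
  material A: M = 4.88×10⁻³
Highest index: material C.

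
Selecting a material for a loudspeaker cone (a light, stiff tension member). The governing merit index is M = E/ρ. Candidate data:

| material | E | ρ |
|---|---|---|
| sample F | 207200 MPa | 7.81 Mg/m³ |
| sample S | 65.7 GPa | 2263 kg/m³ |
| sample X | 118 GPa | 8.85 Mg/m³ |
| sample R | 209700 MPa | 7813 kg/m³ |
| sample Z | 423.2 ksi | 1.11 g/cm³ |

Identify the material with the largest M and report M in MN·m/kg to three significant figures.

In SI units:
  sample F: E = 207.2 GPa, ρ = 7810 kg/m³
  sample S: E = 65.70 GPa, ρ = 2263 kg/m³
  sample X: E = 118.0 GPa, ρ = 8850 kg/m³
  sample R: E = 209.7 GPa, ρ = 7813 kg/m³
  sample Z: E = 2.918 GPa, ρ = 1110 kg/m³
  sample S: M = 29.0 MN·m/kg
  sample R: M = 26.8 MN·m/kg
  sample F: M = 26.5 MN·m/kg
  sample X: M = 13.3 MN·m/kg
  sample Z: M = 2.63 MN·m/kg
Sample S ranks first.

sample S, M = 29.0 MN·m/kg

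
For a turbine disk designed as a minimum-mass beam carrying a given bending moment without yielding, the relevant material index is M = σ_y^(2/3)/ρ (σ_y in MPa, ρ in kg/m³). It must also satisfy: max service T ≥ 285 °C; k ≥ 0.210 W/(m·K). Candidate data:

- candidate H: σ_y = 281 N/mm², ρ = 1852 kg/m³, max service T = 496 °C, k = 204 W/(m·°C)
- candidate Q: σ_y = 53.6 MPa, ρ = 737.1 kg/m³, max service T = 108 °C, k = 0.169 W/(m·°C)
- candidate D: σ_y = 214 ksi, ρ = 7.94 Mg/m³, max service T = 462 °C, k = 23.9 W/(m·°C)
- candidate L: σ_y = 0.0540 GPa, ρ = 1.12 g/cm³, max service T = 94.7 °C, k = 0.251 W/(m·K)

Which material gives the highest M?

candidate H

Screen on constraints: max service T ≥ 285 °C; k ≥ 0.210 W/(m·K). Survivors: candidate H, candidate D.
Putting every candidate on a common basis:
  candidate H: σ_y = 281.0 MPa, ρ = 1852 kg/m³
  candidate D: σ_y = 1475 MPa, ρ = 7940 kg/m³
  candidate H: M = 23.2×10⁻³
  candidate D: M = 16.3×10⁻³
Candidate H has the largest M.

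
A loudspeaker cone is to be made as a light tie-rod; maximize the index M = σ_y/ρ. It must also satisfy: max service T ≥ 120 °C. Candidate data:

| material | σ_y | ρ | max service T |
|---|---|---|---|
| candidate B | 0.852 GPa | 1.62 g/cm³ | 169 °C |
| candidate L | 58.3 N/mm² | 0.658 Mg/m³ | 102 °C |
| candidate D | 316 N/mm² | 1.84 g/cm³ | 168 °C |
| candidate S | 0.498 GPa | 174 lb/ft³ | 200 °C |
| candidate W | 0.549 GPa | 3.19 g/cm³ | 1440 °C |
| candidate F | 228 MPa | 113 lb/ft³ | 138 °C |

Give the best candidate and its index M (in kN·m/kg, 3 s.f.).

Screen on constraints: max service T ≥ 120 °C. Survivors: candidate B, candidate D, candidate S, candidate W, candidate F.
In SI units:
  candidate B: σ_y = 852.0 MPa, ρ = 1620 kg/m³
  candidate D: σ_y = 316.0 MPa, ρ = 1840 kg/m³
  candidate S: σ_y = 498.0 MPa, ρ = 2787 kg/m³
  candidate W: σ_y = 549.0 MPa, ρ = 3190 kg/m³
  candidate F: σ_y = 228.0 MPa, ρ = 1810 kg/m³
  candidate B: M = 526 kN·m/kg
  candidate S: M = 179 kN·m/kg
  candidate W: M = 172 kN·m/kg
  candidate D: M = 172 kN·m/kg
  candidate F: M = 126 kN·m/kg
The maximum is for candidate B.

candidate B, M = 526 kN·m/kg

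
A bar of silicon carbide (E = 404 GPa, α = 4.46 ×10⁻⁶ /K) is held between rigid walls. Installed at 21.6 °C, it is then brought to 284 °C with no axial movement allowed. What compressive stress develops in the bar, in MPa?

473 MPa

ΔT = 262.4 K. Constrained thermal stress σ = E·α·ΔT = 404.0×10³ MPa × 4.46×10⁻⁶ × 262.4 = 473 MPa (compressive).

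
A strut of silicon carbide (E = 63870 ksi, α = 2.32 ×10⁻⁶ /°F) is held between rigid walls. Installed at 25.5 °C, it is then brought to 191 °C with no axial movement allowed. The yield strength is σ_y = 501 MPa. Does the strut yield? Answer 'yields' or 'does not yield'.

E = 63870 ksi = 440.4 GPa.
α = 2.32×10⁻⁶/°F × 9/5 = 4.18×10⁻⁶/K.
ΔT = 165.5 K. Constrained thermal stress σ = E·α·ΔT = 440.4×10³ MPa × 4.18×10⁻⁶ × 165.5 = 304 MPa (compressive).
Compare to σ_y = 501 MPa: σ < σ_y, so it does not yield.

does not yield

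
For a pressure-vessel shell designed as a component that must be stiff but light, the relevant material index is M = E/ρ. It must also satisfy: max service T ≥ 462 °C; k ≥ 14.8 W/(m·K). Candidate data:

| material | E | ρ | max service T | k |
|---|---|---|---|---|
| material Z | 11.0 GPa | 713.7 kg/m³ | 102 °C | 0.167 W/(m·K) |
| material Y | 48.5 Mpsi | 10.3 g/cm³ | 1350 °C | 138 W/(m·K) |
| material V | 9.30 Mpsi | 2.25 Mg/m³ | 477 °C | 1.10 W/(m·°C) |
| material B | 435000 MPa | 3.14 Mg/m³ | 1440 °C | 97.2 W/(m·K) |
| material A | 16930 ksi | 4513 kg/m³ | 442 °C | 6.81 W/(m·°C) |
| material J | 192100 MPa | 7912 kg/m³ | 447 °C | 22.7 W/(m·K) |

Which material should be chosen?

Screen on constraints: max service T ≥ 462 °C; k ≥ 14.8 W/(m·K). Survivors: material Y, material B.
Putting every candidate on a common basis:
  material Y: E = 334.4 GPa, ρ = 10300 kg/m³
  material B: E = 435.0 GPa, ρ = 3140 kg/m³
  material B: M = 139 MN·m/kg
  material Y: M = 32.5 MN·m/kg
Material B has the largest M.

material B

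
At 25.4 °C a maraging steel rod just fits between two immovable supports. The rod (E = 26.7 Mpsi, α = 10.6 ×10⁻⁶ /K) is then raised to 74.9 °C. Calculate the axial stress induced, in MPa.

96.6 MPa

E = 26.7 Mpsi = 184.1 GPa.
ΔT = 49.50 K. Constrained thermal stress σ = E·α·ΔT = 184.1×10³ MPa × 10.6×10⁻⁶ × 49.50 = 96.6 MPa (compressive).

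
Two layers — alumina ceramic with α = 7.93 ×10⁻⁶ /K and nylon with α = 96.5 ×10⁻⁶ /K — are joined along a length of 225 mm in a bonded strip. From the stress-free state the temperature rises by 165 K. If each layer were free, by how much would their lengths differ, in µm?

Δα = |7.93 − 96.5|×10⁻⁶/K = 88.6×10⁻⁶/K.
ΔL_mismatch = Δα·L·ΔT = 88.6×10⁻⁶ × 225.0 mm × 165.0 K = 3290 µm.

3290 µm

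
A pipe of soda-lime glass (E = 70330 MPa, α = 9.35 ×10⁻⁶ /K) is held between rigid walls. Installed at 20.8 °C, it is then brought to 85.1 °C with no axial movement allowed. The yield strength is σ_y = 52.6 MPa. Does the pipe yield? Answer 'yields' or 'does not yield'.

does not yield

E = 70330 MPa = 70.33 GPa.
ΔT = 64.30 K. Constrained thermal stress σ = E·α·ΔT = 70.33×10³ MPa × 9.35×10⁻⁶ × 64.30 = 42.3 MPa (compressive).
Compare to σ_y = 52.6 MPa: σ < σ_y, so it does not yield.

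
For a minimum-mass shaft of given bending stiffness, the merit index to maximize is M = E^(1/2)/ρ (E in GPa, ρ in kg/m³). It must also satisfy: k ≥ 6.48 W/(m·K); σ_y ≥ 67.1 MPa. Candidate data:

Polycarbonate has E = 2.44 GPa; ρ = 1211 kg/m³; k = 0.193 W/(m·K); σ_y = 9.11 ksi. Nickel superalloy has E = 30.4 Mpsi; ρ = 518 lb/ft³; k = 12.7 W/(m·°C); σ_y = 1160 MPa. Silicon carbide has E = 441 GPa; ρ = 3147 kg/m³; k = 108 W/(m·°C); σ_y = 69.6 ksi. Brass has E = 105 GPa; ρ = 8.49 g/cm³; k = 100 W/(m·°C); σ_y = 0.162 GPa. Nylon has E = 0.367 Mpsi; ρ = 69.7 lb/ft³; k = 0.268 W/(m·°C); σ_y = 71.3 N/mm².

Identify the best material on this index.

silicon carbide

Screen on constraints: k ≥ 6.48 W/(m·K); σ_y ≥ 67.1 MPa. Survivors: nickel superalloy, silicon carbide, brass.
Convert each candidate to consistent units, then evaluate M:
  nickel superalloy: E = 209.6 GPa, ρ = 8298 kg/m³
  silicon carbide: E = 441.0 GPa, ρ = 3147 kg/m³
  brass: E = 105.0 GPa, ρ = 8490 kg/m³
  silicon carbide: M = 6.67×10⁻³
  nickel superalloy: M = 1.74×10⁻³
  brass: M = 1.21×10⁻³
Silicon carbide has the largest M.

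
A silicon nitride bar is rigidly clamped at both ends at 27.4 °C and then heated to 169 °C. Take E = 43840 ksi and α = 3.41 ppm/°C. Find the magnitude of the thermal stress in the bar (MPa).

146 MPa

E = 43840 ksi = 302.3 GPa.
ΔT = 141.6 K. Constrained thermal stress σ = E·α·ΔT = 302.3×10³ MPa × 3.41×10⁻⁶ × 141.6 = 146 MPa (compressive).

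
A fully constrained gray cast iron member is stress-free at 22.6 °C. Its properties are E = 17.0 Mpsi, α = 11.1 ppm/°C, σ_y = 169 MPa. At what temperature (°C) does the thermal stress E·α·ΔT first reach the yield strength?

152 °C

E = 17.0 Mpsi = 117.2 GPa.
E·α·ΔT = 169.0 MPa ⇒ ΔT = 169.0 / (117.2×10³ × 11.1×10⁻⁶) = 129.9 K.
T = 22.6 + 129.9 = 152.5 °C.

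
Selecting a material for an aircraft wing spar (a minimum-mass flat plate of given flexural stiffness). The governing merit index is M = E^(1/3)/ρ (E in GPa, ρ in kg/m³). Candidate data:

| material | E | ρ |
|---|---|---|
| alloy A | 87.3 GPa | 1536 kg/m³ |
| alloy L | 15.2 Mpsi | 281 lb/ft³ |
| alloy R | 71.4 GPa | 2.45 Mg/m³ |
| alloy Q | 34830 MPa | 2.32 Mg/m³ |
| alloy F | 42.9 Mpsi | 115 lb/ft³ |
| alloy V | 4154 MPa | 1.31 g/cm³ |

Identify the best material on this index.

Normalizing units and computing the index:
  alloy A: E = 87.30 GPa, ρ = 1536 kg/m³
  alloy L: E = 104.8 GPa, ρ = 4501 kg/m³
  alloy R: E = 71.40 GPa, ρ = 2450 kg/m³
  alloy Q: E = 34.83 GPa, ρ = 2320 kg/m³
  alloy F: E = 295.8 GPa, ρ = 1842 kg/m³
  alloy V: E = 4.154 GPa, ρ = 1310 kg/m³
  alloy F: M = 3.62×10⁻³
  alloy A: M = 2.89×10⁻³
  alloy R: M = 1.69×10⁻³
  alloy Q: M = 1.41×10⁻³
  alloy V: M = 1.23×10⁻³
  alloy L: M = 1.05×10⁻³
Alloy F ranks first.

alloy F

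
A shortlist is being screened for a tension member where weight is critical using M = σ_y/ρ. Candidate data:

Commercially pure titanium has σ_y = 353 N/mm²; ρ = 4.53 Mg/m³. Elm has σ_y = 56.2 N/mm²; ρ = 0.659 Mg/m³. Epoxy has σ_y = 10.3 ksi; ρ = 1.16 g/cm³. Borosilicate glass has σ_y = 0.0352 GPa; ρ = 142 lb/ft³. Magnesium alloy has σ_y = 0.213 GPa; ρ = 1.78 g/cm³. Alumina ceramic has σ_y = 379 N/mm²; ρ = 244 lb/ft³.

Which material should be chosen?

After converting to SI:
  commercially pure titanium: σ_y = 353.0 MPa, ρ = 4530 kg/m³
  elm: σ_y = 56.20 MPa, ρ = 659.0 kg/m³
  epoxy: σ_y = 71.02 MPa, ρ = 1160 kg/m³
  borosilicate glass: σ_y = 35.20 MPa, ρ = 2275 kg/m³
  magnesium alloy: σ_y = 213.0 MPa, ρ = 1780 kg/m³
  alumina ceramic: σ_y = 379.0 MPa, ρ = 3909 kg/m³
  magnesium alloy: M = 120 kN·m/kg
  alumina ceramic: M = 97.0 kN·m/kg
  elm: M = 85.3 kN·m/kg
  commercially pure titanium: M = 77.9 kN·m/kg
  epoxy: M = 61.2 kN·m/kg
  borosilicate glass: M = 15.5 kN·m/kg
The maximum is for magnesium alloy.

magnesium alloy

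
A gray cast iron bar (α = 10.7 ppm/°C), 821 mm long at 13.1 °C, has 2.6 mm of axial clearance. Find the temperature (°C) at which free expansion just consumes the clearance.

309 °C

α·L₀·ΔT = 2.6 mm ⇒ ΔT = 2.6 / (10.7×10⁻⁶ × 821.0) = 296.0 K.
T = 13.1 + 296.0 = 309.1 °C.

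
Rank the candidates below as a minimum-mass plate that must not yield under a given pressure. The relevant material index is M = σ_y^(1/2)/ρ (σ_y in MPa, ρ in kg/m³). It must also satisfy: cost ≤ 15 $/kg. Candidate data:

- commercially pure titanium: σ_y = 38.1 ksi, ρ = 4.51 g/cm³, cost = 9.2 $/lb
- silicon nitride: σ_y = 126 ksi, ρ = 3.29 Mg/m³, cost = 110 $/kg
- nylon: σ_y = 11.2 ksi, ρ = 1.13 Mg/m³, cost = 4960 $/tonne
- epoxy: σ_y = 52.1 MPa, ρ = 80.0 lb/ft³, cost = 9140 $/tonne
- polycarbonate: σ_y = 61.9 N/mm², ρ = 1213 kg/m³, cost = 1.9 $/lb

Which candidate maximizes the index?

nylon

Screen on constraints: cost ≤ 15 $/kg. Survivors: nylon, epoxy, polycarbonate.
Convert each candidate to consistent units, then evaluate M:
  nylon: σ_y = 77.22 MPa, ρ = 1130 kg/m³
  epoxy: σ_y = 52.10 MPa, ρ = 1281 kg/m³
  polycarbonate: σ_y = 61.90 MPa, ρ = 1213 kg/m³
  nylon: M = 7.78×10⁻³
  polycarbonate: M = 6.49×10⁻³
  epoxy: M = 5.63×10⁻³
Nylon ranks first.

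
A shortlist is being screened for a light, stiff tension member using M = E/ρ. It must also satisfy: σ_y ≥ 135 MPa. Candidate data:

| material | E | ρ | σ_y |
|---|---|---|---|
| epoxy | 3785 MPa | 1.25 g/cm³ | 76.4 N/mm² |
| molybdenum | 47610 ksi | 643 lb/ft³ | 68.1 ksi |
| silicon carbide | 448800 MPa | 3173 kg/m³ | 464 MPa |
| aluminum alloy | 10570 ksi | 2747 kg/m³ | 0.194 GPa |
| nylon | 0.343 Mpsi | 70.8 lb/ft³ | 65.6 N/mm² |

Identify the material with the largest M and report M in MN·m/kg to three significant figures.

silicon carbide, M = 141 MN·m/kg

Screen on constraints: σ_y ≥ 135 MPa. Survivors: molybdenum, silicon carbide, aluminum alloy.
Convert each candidate to consistent units, then evaluate M:
  molybdenum: E = 328.3 GPa, ρ = 10300 kg/m³
  silicon carbide: E = 448.8 GPa, ρ = 3173 kg/m³
  aluminum alloy: E = 72.88 GPa, ρ = 2747 kg/m³
  silicon carbide: M = 141 MN·m/kg
  molybdenum: M = 31.9 MN·m/kg
  aluminum alloy: M = 26.5 MN·m/kg
Silicon carbide has the largest M.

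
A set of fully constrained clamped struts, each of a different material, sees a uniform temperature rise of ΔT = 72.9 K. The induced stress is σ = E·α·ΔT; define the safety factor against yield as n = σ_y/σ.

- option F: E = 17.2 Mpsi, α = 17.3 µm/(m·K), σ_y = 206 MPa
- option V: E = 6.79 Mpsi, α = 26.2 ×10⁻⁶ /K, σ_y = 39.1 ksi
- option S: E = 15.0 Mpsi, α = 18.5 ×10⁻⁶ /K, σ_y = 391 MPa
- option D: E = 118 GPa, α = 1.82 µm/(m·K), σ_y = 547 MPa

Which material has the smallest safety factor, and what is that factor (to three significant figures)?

option F, n = 1.38

With everything in SI (GPa, ×10⁻⁶/K, MPa):
  option F: E = 118.6, α = 17.3, σ_y = 206.0 → σ = 150 MPa, n = 1.38
  option V: E = 46.82, α = 26.2, σ_y = 269.6 → σ = 89.4 MPa, n = 3.01
  option S: E = 103.4, α = 18.5, σ_y = 391.0 → σ = 139 MPa, n = 2.80
  option D: E = 118.0, α = 1.82, σ_y = 547.0 → σ = 15.7 MPa, n = 34.9
Option F has the lowest safety factor, n = 1.38.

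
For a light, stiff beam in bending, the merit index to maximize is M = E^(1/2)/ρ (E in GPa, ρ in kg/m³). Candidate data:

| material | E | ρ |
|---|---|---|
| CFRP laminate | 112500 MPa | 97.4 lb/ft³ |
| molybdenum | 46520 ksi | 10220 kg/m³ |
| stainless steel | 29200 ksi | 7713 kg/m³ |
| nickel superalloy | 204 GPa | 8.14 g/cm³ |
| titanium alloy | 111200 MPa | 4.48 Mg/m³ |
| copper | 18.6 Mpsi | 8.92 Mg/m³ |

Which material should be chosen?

CFRP laminate

In SI units:
  CFRP laminate: E = 112.5 GPa, ρ = 1560 kg/m³
  molybdenum: E = 320.7 GPa, ρ = 10220 kg/m³
  stainless steel: E = 201.3 GPa, ρ = 7713 kg/m³
  nickel superalloy: E = 204.0 GPa, ρ = 8140 kg/m³
  titanium alloy: E = 111.2 GPa, ρ = 4480 kg/m³
  copper: E = 128.2 GPa, ρ = 8920 kg/m³
  CFRP laminate: M = 6.80×10⁻³
  titanium alloy: M = 2.35×10⁻³
  stainless steel: M = 1.84×10⁻³
  nickel superalloy: M = 1.75×10⁻³
  molybdenum: M = 1.75×10⁻³
  copper: M = 1.27×10⁻³
CFRP laminate has the largest M.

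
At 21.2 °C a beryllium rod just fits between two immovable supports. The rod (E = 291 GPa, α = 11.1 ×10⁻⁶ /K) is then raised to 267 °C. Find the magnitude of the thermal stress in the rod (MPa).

794 MPa

ΔT = 245.8 K. Constrained thermal stress σ = E·α·ΔT = 291.0×10³ MPa × 11.1×10⁻⁶ × 245.8 = 794 MPa (compressive).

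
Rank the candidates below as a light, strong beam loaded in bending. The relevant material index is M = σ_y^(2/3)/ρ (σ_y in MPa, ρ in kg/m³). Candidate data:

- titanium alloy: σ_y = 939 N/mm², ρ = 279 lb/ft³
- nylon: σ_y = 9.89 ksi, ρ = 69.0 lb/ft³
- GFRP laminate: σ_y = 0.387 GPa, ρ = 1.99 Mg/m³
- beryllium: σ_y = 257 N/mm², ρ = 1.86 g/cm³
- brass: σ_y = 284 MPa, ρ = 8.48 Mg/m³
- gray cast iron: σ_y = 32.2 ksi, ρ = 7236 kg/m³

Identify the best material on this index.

Putting every candidate on a common basis:
  titanium alloy: σ_y = 939.0 MPa, ρ = 4469 kg/m³
  nylon: σ_y = 68.19 MPa, ρ = 1105 kg/m³
  GFRP laminate: σ_y = 387.0 MPa, ρ = 1990 kg/m³
  beryllium: σ_y = 257.0 MPa, ρ = 1860 kg/m³
  brass: σ_y = 284.0 MPa, ρ = 8480 kg/m³
  gray cast iron: σ_y = 222.0 MPa, ρ = 7236 kg/m³
  GFRP laminate: M = 26.7×10⁻³
  beryllium: M = 21.7×10⁻³
  titanium alloy: M = 21.5×10⁻³
  nylon: M = 15.1×10⁻³
  brass: M = 5.10×10⁻³
  gray cast iron: M = 5.07×10⁻³
GFRP laminate ranks first.

GFRP laminate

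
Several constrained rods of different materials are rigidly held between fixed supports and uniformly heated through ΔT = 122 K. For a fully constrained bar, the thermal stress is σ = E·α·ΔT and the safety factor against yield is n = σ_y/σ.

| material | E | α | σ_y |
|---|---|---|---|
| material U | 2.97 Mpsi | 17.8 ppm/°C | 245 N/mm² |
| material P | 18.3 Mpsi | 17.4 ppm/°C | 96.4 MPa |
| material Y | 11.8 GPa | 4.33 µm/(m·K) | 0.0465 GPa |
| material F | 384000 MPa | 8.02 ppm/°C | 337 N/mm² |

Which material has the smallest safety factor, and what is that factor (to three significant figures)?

material P, n = 0.360

In consistent units (E in GPa, α in ×10⁻⁶/K, σ_y in MPa):
  material U: E = 20.48, α = 17.8, σ_y = 245.0 → σ = 44.5 MPa, n = 5.51
  material P: E = 126.2, α = 17.4, σ_y = 96.40 → σ = 268 MPa, n = 0.360
  material Y: E = 11.80, α = 4.33, σ_y = 46.50 → σ = 6.23 MPa, n = 7.46
  material F: E = 384.0, α = 8.02, σ_y = 337.0 → σ = 376 MPa, n = 0.897
Smallest n: material P with n = 0.360.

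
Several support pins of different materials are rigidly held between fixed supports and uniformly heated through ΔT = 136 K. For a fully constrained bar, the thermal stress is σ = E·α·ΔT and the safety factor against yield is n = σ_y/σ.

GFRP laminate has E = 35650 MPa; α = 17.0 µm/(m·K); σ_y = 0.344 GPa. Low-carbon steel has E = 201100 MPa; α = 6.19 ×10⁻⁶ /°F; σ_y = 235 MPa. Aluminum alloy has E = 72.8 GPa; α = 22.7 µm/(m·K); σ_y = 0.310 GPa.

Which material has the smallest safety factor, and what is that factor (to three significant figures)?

low-carbon steel, n = 0.771

With everything in SI (GPa, ×10⁻⁶/K, MPa):
  GFRP laminate: E = 35.65, α = 17.0, σ_y = 344.0 → σ = 82.4 MPa, n = 4.17
  low-carbon steel: E = 201.1, α = 11.1, σ_y = 235.0 → σ = 305 MPa, n = 0.771
  aluminum alloy: E = 72.80, α = 22.7, σ_y = 310.0 → σ = 225 MPa, n = 1.38
Low-carbon steel has the lowest safety factor, n = 0.771.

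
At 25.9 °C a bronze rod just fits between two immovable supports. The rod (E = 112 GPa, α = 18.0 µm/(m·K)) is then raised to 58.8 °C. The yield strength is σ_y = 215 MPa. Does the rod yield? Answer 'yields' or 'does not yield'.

ΔT = 32.90 K. Constrained thermal stress σ = E·α·ΔT = 112.0×10³ MPa × 18.0×10⁻⁶ × 32.90 = 66.3 MPa (compressive).
Compare to σ_y = 215 MPa: σ < σ_y, so it does not yield.

does not yield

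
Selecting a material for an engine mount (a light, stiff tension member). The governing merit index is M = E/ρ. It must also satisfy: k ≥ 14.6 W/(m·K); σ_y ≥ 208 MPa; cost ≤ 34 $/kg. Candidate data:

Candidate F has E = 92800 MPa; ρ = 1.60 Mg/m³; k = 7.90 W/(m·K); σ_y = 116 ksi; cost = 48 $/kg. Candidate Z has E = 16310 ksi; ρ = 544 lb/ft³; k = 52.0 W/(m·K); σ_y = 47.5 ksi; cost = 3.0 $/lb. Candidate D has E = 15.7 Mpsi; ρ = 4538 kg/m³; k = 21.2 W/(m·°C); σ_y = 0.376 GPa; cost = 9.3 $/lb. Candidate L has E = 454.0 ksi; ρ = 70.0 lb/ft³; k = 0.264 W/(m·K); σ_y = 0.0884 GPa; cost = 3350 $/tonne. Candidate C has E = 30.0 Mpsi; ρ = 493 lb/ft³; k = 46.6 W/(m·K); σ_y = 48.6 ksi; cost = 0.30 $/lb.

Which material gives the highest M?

Screen on constraints: k ≥ 14.6 W/(m·K); σ_y ≥ 208 MPa; cost ≤ 34 $/kg. Survivors: candidate Z, candidate D, candidate C.
After converting to SI:
  candidate Z: E = 112.5 GPa, ρ = 8714 kg/m³
  candidate D: E = 108.2 GPa, ρ = 4538 kg/m³
  candidate C: E = 206.8 GPa, ρ = 7897 kg/m³
  candidate C: M = 26.2 MN·m/kg
  candidate D: M = 23.9 MN·m/kg
  candidate Z: M = 12.9 MN·m/kg
Candidate C ranks first.

candidate C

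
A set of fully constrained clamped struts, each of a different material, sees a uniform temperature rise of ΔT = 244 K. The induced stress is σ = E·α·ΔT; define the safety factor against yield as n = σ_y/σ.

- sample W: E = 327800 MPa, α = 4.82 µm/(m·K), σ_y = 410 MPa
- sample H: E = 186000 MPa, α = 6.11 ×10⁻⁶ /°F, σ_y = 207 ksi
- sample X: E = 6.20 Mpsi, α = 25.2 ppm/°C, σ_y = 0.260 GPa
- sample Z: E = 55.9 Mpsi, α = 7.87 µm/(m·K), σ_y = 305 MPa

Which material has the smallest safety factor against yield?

In consistent units (E in GPa, α in ×10⁻⁶/K, σ_y in MPa):
  sample W: E = 327.8, α = 4.82, σ_y = 410.0 → σ = 386 MPa, n = 1.06
  sample H: E = 186.0, α = 11.0, σ_y = 1427 → σ = 499 MPa, n = 2.86
  sample X: E = 42.75, α = 25.2, σ_y = 260.0 → σ = 263 MPa, n = 0.989
  sample Z: E = 385.4, α = 7.87, σ_y = 305.0 → σ = 740 MPa, n = 0.412
The minimum is sample Z at n = 0.412.

sample Z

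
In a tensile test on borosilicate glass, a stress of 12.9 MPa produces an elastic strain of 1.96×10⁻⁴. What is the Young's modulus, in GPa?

65.8 GPa

E = σ/ε = 12.9 MPa / 1.96×10⁻⁴ = 65820 MPa = 65.8 GPa.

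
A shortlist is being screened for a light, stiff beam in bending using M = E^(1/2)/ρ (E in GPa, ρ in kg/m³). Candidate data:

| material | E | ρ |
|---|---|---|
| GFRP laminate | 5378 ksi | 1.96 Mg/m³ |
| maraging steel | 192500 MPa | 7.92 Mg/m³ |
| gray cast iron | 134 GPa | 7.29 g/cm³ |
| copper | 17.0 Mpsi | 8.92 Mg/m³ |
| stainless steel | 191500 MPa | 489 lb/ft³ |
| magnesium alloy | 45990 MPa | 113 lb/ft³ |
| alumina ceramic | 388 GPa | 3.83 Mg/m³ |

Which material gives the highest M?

alumina ceramic

In SI units:
  GFRP laminate: E = 37.08 GPa, ρ = 1960 kg/m³
  maraging steel: E = 192.5 GPa, ρ = 7920 kg/m³
  gray cast iron: E = 134.0 GPa, ρ = 7290 kg/m³
  copper: E = 117.2 GPa, ρ = 8920 kg/m³
  stainless steel: E = 191.5 GPa, ρ = 7833 kg/m³
  magnesium alloy: E = 45.99 GPa, ρ = 1810 kg/m³
  alumina ceramic: E = 388.0 GPa, ρ = 3830 kg/m³
  alumina ceramic: M = 5.14×10⁻³
  magnesium alloy: M = 3.75×10⁻³
  GFRP laminate: M = 3.11×10⁻³
  stainless steel: M = 1.77×10⁻³
  maraging steel: M = 1.75×10⁻³
  gray cast iron: M = 1.59×10⁻³
  copper: M = 1.21×10⁻³
Alumina ceramic ranks first.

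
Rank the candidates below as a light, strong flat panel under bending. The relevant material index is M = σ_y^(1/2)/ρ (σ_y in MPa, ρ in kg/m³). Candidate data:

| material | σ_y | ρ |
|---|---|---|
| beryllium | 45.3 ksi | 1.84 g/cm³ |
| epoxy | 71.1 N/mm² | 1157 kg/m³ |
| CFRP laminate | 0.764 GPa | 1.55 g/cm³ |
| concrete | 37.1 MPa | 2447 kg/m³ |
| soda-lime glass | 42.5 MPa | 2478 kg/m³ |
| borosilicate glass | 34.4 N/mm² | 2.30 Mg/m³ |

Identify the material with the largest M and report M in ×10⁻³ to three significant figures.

In SI units:
  beryllium: σ_y = 312.3 MPa, ρ = 1840 kg/m³
  epoxy: σ_y = 71.10 MPa, ρ = 1157 kg/m³
  CFRP laminate: σ_y = 764.0 MPa, ρ = 1550 kg/m³
  concrete: σ_y = 37.10 MPa, ρ = 2447 kg/m³
  soda-lime glass: σ_y = 42.50 MPa, ρ = 2478 kg/m³
  borosilicate glass: σ_y = 34.40 MPa, ρ = 2300 kg/m³
  CFRP laminate: M = 17.8×10⁻³
  beryllium: M = 9.60×10⁻³
  epoxy: M = 7.29×10⁻³
  soda-lime glass: M = 2.63×10⁻³
  borosilicate glass: M = 2.55×10⁻³
  concrete: M = 2.49×10⁻³
The maximum is for CFRP laminate.

CFRP laminate, M = 17.8×10⁻³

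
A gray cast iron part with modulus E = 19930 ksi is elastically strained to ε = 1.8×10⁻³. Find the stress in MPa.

E = 19930 ksi = 137.4 GPa.
σ = E·ε = 137400 MPa × 1.8×10⁻³ = 247 MPa.

247 MPa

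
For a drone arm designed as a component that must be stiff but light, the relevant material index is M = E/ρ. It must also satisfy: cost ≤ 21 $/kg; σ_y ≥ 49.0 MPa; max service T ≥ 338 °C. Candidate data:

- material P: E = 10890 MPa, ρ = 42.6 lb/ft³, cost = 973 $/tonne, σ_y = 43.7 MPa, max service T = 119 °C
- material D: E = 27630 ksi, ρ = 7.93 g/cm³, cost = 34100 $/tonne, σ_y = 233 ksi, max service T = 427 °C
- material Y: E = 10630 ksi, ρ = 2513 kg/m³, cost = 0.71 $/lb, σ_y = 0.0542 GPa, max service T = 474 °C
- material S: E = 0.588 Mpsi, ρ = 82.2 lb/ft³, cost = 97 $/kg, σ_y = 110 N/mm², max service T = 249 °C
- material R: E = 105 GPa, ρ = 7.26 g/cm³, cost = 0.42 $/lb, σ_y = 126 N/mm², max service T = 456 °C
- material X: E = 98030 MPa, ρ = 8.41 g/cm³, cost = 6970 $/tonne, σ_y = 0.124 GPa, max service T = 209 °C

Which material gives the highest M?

material Y

Screen on constraints: cost ≤ 21 $/kg; σ_y ≥ 49.0 MPa; max service T ≥ 338 °C. Survivors: material Y, material R.
Convert each candidate to consistent units, then evaluate M:
  material Y: E = 73.29 GPa, ρ = 2513 kg/m³
  material R: E = 105.0 GPa, ρ = 7260 kg/m³
  material Y: M = 29.2 MN·m/kg
  material R: M = 14.5 MN·m/kg
Highest index: material Y.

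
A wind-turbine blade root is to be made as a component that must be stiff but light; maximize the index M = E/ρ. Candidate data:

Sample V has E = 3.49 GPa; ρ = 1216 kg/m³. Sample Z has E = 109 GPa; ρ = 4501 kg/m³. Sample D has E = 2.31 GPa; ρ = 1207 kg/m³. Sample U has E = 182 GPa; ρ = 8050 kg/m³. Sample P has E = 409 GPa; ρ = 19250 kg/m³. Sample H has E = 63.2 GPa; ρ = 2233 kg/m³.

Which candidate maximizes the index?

sample H

Evaluate M for each candidate:
  sample H: M = 28.3 MN·m/kg
  sample Z: M = 24.2 MN·m/kg
  sample U: M = 22.6 MN·m/kg
  sample P: M = 21.2 MN·m/kg
  sample V: M = 2.87 MN·m/kg
  sample D: M = 1.91 MN·m/kg
The maximum is for sample H.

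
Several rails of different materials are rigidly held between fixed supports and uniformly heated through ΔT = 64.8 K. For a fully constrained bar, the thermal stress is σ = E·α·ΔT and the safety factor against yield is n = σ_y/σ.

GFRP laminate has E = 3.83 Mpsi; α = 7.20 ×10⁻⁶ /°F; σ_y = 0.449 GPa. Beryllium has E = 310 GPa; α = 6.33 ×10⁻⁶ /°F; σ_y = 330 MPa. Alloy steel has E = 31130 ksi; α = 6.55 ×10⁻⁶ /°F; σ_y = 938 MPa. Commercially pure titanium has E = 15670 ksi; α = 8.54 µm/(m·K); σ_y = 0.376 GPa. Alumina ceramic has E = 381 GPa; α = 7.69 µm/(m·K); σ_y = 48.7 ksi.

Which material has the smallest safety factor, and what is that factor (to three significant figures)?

Converting E to GPa, α to ×10⁻⁶/K, σ_y to MPa, then σ and n for each:
  GFRP laminate: E = 26.41, α = 13.0, σ_y = 449.0 → σ = 22.2 MPa, n = 20.2
  beryllium: E = 310.0, α = 11.4, σ_y = 330.0 → σ = 229 MPa, n = 1.44
  alloy steel: E = 214.6, α = 11.8, σ_y = 938.0 → σ = 164 MPa, n = 5.72
  commercially pure titanium: E = 108.0, α = 8.54, σ_y = 376.0 → σ = 59.8 MPa, n = 6.29
  alumina ceramic: E = 381.0, α = 7.69, σ_y = 335.8 → σ = 190 MPa, n = 1.77
Beryllium has the lowest safety factor, n = 1.44.

beryllium, n = 1.44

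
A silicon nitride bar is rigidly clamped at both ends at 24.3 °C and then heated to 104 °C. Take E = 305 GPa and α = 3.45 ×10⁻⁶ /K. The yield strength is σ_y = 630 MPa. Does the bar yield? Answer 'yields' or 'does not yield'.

ΔT = 79.70 K. Constrained thermal stress σ = E·α·ΔT = 305.0×10³ MPa × 3.45×10⁻⁶ × 79.70 = 83.9 MPa (compressive).
Compare to σ_y = 630 MPa: σ < σ_y, so it does not yield.

does not yield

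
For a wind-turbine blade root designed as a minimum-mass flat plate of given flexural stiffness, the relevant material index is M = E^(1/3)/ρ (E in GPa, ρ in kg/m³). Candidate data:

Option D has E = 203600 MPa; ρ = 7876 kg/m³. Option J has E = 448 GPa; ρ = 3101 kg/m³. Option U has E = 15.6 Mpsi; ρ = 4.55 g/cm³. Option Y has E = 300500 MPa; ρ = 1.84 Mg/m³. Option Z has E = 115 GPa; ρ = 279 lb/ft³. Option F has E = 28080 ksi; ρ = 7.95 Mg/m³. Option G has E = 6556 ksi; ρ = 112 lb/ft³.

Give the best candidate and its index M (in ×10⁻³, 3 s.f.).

Normalizing units and computing the index:
  option D: E = 203.6 GPa, ρ = 7876 kg/m³
  option J: E = 448.0 GPa, ρ = 3101 kg/m³
  option U: E = 107.6 GPa, ρ = 4550 kg/m³
  option Y: E = 300.5 GPa, ρ = 1840 kg/m³
  option Z: E = 115.0 GPa, ρ = 4469 kg/m³
  option F: E = 193.6 GPa, ρ = 7950 kg/m³
  option G: E = 45.20 GPa, ρ = 1794 kg/m³
  option Y: M = 3.64×10⁻³
  option J: M = 2.47×10⁻³
  option G: M = 1.99×10⁻³
  option Z: M = 1.09×10⁻³
  option U: M = 1.05×10⁻³
  option D: M = 0.747×10⁻³
  option F: M = 0.728×10⁻³
Option Y ranks first.

option Y, M = 3.64×10⁻³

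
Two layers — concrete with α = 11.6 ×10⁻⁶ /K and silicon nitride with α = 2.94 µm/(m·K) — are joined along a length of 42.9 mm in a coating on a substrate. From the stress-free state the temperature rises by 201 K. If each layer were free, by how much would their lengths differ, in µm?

Δα = |11.6 − 2.94|×10⁻⁶/K = 8.66×10⁻⁶/K.
ΔL_mismatch = Δα·L·ΔT = 8.66×10⁻⁶ × 42.9 mm × 201.0 K = 74.7 µm.

74.7 µm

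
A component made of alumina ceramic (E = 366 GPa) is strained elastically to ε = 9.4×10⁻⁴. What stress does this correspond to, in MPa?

σ = E·ε = 366000 MPa × 9.4×10⁻⁴ = 344 MPa.

344 MPa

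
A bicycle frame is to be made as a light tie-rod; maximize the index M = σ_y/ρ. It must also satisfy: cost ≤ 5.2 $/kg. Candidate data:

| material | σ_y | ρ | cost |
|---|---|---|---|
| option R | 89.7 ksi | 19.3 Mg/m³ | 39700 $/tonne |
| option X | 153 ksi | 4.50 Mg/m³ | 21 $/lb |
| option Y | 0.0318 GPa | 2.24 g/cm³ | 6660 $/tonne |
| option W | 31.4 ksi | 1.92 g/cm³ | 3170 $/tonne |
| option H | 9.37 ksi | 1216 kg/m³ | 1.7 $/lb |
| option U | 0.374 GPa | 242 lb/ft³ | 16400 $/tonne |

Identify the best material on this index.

option W

Screen on constraints: cost ≤ 5.2 $/kg. Survivors: option W, option H.
In SI units:
  option W: σ_y = 216.5 MPa, ρ = 1920 kg/m³
  option H: σ_y = 64.60 MPa, ρ = 1216 kg/m³
  option W: M = 113 kN·m/kg
  option H: M = 53.1 kN·m/kg
Option W has the largest M.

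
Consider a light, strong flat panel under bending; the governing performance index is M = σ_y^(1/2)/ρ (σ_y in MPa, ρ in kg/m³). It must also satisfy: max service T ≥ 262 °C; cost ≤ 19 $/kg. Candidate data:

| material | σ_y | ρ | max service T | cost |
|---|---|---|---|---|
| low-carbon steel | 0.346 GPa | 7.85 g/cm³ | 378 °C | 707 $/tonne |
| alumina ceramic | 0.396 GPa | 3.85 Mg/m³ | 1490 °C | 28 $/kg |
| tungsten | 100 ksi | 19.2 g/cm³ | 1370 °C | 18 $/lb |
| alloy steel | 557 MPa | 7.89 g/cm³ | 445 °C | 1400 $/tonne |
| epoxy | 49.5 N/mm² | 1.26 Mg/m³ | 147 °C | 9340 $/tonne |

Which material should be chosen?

Screen on constraints: max service T ≥ 262 °C; cost ≤ 19 $/kg. Survivors: low-carbon steel, alloy steel.
Putting every candidate on a common basis:
  low-carbon steel: σ_y = 346.0 MPa, ρ = 7850 kg/m³
  alloy steel: σ_y = 557.0 MPa, ρ = 7890 kg/m³
  alloy steel: M = 2.99×10⁻³
  low-carbon steel: M = 2.37×10⁻³
Highest index: alloy steel.

alloy steel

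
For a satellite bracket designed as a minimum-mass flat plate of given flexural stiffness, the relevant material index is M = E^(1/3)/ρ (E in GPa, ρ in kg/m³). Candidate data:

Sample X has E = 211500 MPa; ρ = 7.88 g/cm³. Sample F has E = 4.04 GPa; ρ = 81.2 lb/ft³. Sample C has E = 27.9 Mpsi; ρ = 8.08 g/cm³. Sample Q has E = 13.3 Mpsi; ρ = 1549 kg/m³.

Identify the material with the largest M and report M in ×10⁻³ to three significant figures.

Putting every candidate on a common basis:
  sample X: E = 211.5 GPa, ρ = 7880 kg/m³
  sample F: E = 4.040 GPa, ρ = 1301 kg/m³
  sample C: E = 192.4 GPa, ρ = 8080 kg/m³
  sample Q: E = 91.70 GPa, ρ = 1549 kg/m³
  sample Q: M = 2.91×10⁻³
  sample F: M = 1.22×10⁻³
  sample X: M = 0.756×10⁻³
  sample C: M = 0.714×10⁻³
Sample Q has the largest M.

sample Q, M = 2.91×10⁻³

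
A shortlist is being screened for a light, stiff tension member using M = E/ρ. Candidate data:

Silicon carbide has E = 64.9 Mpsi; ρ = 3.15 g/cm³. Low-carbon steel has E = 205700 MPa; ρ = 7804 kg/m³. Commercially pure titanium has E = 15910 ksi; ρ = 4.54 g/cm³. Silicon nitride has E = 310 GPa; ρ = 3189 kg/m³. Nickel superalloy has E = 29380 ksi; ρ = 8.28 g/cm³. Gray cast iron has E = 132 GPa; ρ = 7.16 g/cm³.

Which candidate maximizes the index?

After converting to SI:
  silicon carbide: E = 447.5 GPa, ρ = 3150 kg/m³
  low-carbon steel: E = 205.7 GPa, ρ = 7804 kg/m³
  commercially pure titanium: E = 109.7 GPa, ρ = 4540 kg/m³
  silicon nitride: E = 310.0 GPa, ρ = 3189 kg/m³
  nickel superalloy: E = 202.6 GPa, ρ = 8280 kg/m³
  gray cast iron: E = 132.0 GPa, ρ = 7160 kg/m³
  silicon carbide: M = 142 MN·m/kg
  silicon nitride: M = 97.2 MN·m/kg
  low-carbon steel: M = 26.4 MN·m/kg
  nickel superalloy: M = 24.5 MN·m/kg
  commercially pure titanium: M = 24.2 MN·m/kg
  gray cast iron: M = 18.4 MN·m/kg
Silicon carbide ranks first.

silicon carbide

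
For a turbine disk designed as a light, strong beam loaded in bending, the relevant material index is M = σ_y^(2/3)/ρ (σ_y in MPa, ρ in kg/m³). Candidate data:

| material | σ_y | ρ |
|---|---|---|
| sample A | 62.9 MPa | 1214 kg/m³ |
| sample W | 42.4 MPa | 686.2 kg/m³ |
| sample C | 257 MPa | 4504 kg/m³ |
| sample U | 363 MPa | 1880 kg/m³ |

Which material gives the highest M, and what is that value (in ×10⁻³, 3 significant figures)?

sample U, M = 27.1×10⁻³

Evaluate M for each candidate:
  sample U: M = 27.1×10⁻³
  sample W: M = 17.7×10⁻³
  sample A: M = 13.0×10⁻³
  sample C: M = 8.97×10⁻³
Sample U has the largest M.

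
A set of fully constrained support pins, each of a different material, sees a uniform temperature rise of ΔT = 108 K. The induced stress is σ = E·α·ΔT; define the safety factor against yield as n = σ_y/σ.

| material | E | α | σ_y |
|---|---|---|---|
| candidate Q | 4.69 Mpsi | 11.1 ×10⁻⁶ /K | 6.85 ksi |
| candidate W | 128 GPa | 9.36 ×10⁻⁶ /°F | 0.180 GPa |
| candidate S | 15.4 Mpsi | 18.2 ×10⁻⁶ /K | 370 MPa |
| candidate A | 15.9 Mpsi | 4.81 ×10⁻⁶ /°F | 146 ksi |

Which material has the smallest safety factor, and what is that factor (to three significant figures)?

candidate W, n = 0.773

Converting E to GPa, α to ×10⁻⁶/K, σ_y to MPa, then σ and n for each:
  candidate Q: E = 32.34, α = 11.1, σ_y = 47.23 → σ = 38.8 MPa, n = 1.22
  candidate W: E = 128.0, α = 16.8, σ_y = 180.0 → σ = 233 MPa, n = 0.773
  candidate S: E = 106.2, α = 18.2, σ_y = 370.0 → σ = 209 MPa, n = 1.77
  candidate A: E = 109.6, α = 8.66, σ_y = 1007 → σ = 103 MPa, n = 9.82
Smallest n: candidate W with n = 0.773.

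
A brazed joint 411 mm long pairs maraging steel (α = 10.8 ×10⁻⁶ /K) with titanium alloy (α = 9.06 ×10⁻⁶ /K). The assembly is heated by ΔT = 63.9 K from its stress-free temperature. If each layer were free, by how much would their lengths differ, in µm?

Δα = |10.8 − 9.06|×10⁻⁶/K = 1.74×10⁻⁶/K.
ΔL_mismatch = Δα·L·ΔT = 1.74×10⁻⁶ × 411.0 mm × 63.9 K = 45.7 µm.

45.7 µm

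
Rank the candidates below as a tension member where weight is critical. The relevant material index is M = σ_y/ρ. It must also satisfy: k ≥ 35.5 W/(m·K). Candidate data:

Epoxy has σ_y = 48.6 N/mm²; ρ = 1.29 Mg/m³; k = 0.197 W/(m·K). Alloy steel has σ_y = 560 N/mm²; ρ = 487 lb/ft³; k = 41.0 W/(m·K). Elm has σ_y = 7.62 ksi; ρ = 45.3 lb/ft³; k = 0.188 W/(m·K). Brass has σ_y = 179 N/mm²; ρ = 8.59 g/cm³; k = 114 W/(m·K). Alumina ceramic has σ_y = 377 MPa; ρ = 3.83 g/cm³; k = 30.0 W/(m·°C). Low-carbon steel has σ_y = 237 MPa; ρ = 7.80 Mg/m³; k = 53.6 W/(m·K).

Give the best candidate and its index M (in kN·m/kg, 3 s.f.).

alloy steel, M = 71.8 kN·m/kg

Screen on constraints: k ≥ 35.5 W/(m·K). Survivors: alloy steel, brass, low-carbon steel.
After converting to SI:
  alloy steel: σ_y = 560.0 MPa, ρ = 7801 kg/m³
  brass: σ_y = 179.0 MPa, ρ = 8590 kg/m³
  low-carbon steel: σ_y = 237.0 MPa, ρ = 7800 kg/m³
  alloy steel: M = 71.8 kN·m/kg
  low-carbon steel: M = 30.4 kN·m/kg
  brass: M = 20.8 kN·m/kg
The maximum is for alloy steel.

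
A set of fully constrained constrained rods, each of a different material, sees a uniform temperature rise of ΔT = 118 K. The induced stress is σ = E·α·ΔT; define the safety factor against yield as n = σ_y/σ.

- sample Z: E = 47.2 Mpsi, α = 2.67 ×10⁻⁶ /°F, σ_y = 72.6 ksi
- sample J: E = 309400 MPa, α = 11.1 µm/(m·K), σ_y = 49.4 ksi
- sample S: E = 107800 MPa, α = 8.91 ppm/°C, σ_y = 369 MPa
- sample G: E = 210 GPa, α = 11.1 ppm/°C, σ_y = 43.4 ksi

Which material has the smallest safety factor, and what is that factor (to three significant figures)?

sample J, n = 0.840

Per material, after unit conversion:
  sample Z: E = 325.4, α = 4.81, σ_y = 500.6 → σ = 185 MPa, n = 2.71
  sample J: E = 309.4, α = 11.1, σ_y = 340.6 → σ = 405 MPa, n = 0.840
  sample S: E = 107.8, α = 8.91, σ_y = 369.0 → σ = 113 MPa, n = 3.26
  sample G: E = 210.0, α = 11.1, σ_y = 299.2 → σ = 275 MPa, n = 1.09
Smallest n: sample J with n = 0.840.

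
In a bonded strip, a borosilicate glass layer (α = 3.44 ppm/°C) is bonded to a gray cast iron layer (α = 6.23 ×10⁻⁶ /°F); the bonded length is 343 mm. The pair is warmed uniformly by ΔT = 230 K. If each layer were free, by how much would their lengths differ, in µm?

gray cast iron: α = 6.23×10⁻⁶/°F × 9/5 = 11.2×10⁻⁶/K.
Δα = |3.44 − 11.2|×10⁻⁶/K = 7.77×10⁻⁶/K.
ΔL_mismatch = Δα·L·ΔT = 7.77×10⁻⁶ × 343.0 mm × 230.0 K = 613 µm.

613 µm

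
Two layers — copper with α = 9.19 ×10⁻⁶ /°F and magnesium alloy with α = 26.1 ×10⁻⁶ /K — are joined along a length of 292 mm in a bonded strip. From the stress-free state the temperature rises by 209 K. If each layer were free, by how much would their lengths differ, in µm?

583 µm

copper: α = 9.19×10⁻⁶/°F × 9/5 = 16.5×10⁻⁶/K.
Δα = |16.5 − 26.1|×10⁻⁶/K = 9.56×10⁻⁶/K.
ΔL_mismatch = Δα·L·ΔT = 9.56×10⁻⁶ × 292.0 mm × 209.0 K = 583 µm.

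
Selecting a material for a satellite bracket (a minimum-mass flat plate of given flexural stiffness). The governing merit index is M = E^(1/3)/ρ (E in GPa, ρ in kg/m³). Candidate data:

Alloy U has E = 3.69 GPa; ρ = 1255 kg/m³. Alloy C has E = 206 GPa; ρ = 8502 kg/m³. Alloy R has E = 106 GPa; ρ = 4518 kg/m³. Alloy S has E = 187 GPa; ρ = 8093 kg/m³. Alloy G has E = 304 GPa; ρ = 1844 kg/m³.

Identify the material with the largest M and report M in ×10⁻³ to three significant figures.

Evaluate M for each candidate:
  alloy G: M = 3.65×10⁻³
  alloy U: M = 1.23×10⁻³
  alloy R: M = 1.05×10⁻³
  alloy S: M = 0.707×10⁻³
  alloy C: M = 0.695×10⁻³
Highest index: alloy G.

alloy G, M = 3.65×10⁻³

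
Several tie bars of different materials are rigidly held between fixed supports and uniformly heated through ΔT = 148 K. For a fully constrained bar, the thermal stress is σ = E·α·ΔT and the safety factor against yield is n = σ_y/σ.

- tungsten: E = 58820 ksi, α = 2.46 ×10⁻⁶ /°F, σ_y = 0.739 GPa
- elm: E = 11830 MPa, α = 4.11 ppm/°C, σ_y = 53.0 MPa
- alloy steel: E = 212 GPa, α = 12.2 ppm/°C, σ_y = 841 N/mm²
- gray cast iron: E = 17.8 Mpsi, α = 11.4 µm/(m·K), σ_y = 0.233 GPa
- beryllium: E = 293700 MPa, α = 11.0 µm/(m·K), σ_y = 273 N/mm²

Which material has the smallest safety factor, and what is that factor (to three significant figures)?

beryllium, n = 0.571

Per material, after unit conversion:
  tungsten: E = 405.5, α = 4.43, σ_y = 739.0 → σ = 266 MPa, n = 2.78
  elm: E = 11.83, α = 4.11, σ_y = 53.00 → σ = 7.20 MPa, n = 7.37
  alloy steel: E = 212.0, α = 12.2, σ_y = 841.0 → σ = 383 MPa, n = 2.20
  gray cast iron: E = 122.7, α = 11.4, σ_y = 233.0 → σ = 207 MPa, n = 1.13
  beryllium: E = 293.7, α = 11.0, σ_y = 273.0 → σ = 478 MPa, n = 0.571
The minimum is beryllium at n = 0.571.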